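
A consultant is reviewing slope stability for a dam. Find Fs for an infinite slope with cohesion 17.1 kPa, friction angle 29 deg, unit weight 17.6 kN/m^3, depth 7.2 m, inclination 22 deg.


Using Fs = c / (gamma*H*sin(beta)*cos(beta)) + tan(phi)/tan(beta)
Cohesion contribution = 17.1 / (17.6*7.2*sin(22)*cos(22))
Cohesion contribution = 0.388517
Friction contribution = tan(29)/tan(22) = 1.37196
Fs = 0.388517 + 1.37196
Fs = 1.76


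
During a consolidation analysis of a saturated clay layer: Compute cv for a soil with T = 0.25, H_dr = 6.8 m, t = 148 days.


Result: 0.07811 m^2/day

Derivation:
Using cv = T * H_dr^2 / t
H_dr^2 = 6.8^2 = 46.24
cv = 0.25 * 46.24 / 148
cv = 0.07811 m^2/day


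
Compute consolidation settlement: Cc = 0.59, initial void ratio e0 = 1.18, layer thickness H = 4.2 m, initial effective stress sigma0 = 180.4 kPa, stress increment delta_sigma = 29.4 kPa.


Using Sc = Cc * H / (1 + e0) * log10((sigma0 + delta_sigma) / sigma0)
Stress ratio = (180.4 + 29.4) / 180.4 = 1.16297
log10(1.16297) = 0.065569
Cc * H / (1 + e0) = 0.59 * 4.2 / (1 + 1.18) = 1.1367
Sc = 1.1367 * 0.065569
Sc = 0.0745 m


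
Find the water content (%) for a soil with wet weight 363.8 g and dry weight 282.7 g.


Using w = (m_wet - m_dry) / m_dry * 100
m_wet - m_dry = 363.8 - 282.7 = 81.1 g
w = 81.1 / 282.7 * 100
w = 28.69 %


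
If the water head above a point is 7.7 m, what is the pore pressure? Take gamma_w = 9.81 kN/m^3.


Using u = gamma_w * h_w
u = 9.81 * 7.7
u = 75.54 kPa


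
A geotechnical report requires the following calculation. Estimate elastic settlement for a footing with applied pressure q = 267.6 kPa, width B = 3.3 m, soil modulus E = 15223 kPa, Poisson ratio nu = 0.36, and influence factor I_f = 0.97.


Result: 48.977 mm

Derivation:
Using Se = q * B * (1 - nu^2) * I_f / E
1 - nu^2 = 1 - 0.36^2 = 0.8704
Se = 267.6 * 3.3 * 0.8704 * 0.97 / 15223
Se = 0.048977 m
Convert to mm: Se = 0.048977 * 1000 = 48.977 mm


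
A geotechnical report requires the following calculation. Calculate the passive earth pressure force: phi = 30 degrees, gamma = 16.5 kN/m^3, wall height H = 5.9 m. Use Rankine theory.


Compute passive earth pressure coefficient:
Kp = tan^2(45 + phi/2) = tan^2(60.0) = 3
Compute passive force:
Pp = 0.5 * Kp * gamma * H^2
Pp = 0.5 * 3 * 16.5 * 5.9^2
Pp = 861.55 kN/m


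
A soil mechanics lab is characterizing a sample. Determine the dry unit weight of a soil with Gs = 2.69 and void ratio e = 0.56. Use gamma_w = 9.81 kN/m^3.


Using gamma_d = Gs * gamma_w / (1 + e)
gamma_d = 2.69 * 9.81 / (1 + 0.56)
gamma_d = 2.69 * 9.81 / 1.56
gamma_d = 16.916 kN/m^3


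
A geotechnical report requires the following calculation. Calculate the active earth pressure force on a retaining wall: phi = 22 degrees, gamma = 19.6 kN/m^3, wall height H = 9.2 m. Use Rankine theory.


Result: 377.38 kN/m

Derivation:
Compute active earth pressure coefficient:
Ka = tan^2(45 - phi/2) = tan^2(34.0) = 0.454962
Compute active force:
Pa = 0.5 * Ka * gamma * H^2
Pa = 0.5 * 0.454962 * 19.6 * 9.2^2
Pa = 377.38 kN/m


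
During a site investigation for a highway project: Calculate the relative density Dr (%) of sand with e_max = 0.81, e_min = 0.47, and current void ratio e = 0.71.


Result: 29.41 %

Derivation:
Using Dr = (e_max - e) / (e_max - e_min) * 100
e_max - e = 0.81 - 0.71 = 0.1
e_max - e_min = 0.81 - 0.47 = 0.34
Dr = 0.1 / 0.34 * 100
Dr = 29.41 %


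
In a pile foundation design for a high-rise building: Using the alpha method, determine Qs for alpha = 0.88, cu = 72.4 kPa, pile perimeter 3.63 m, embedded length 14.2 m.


Result: 3284.1 kN

Derivation:
Using Qs = alpha * cu * perimeter * L
Qs = 0.88 * 72.4 * 3.63 * 14.2
Qs = 3284.1 kN


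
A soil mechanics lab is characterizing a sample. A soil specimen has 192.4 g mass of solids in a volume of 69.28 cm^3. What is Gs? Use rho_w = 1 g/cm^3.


Result: 2.777

Derivation:
Using Gs = m_s / (V_s * rho_w)
Since rho_w = 1 g/cm^3:
Gs = 192.4 / 69.28
Gs = 2.777


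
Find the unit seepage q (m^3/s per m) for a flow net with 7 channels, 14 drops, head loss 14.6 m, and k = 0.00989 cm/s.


Convert k to m/s for unit consistency with H:
k = 0.00989 cm/s = 0.00989 / 100 m/s = 9.89e-05 m/s
Using q = k * H * Nf / Nd
Nf / Nd = 7 / 14 = 0.5
q = 9.89e-05 * 14.6 * 0.5
q = 0.000722 m^3/s per m


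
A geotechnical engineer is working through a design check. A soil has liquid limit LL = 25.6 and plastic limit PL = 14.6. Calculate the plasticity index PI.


Using PI = LL - PL
PI = 25.6 - 14.6
PI = 11.0


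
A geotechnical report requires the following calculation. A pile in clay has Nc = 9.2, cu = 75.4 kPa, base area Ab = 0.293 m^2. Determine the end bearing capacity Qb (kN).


Result: 203.25 kN

Derivation:
Using Qb = Nc * cu * Ab
Qb = 9.2 * 75.4 * 0.293
Qb = 203.25 kN


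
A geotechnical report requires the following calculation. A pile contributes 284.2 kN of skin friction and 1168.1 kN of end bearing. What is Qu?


Using Qu = Qf + Qb
Qu = 284.2 + 1168.1
Qu = 1452.3 kN


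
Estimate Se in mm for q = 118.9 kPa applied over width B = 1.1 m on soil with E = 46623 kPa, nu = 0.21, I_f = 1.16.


Result: 3.111 mm

Derivation:
Using Se = q * B * (1 - nu^2) * I_f / E
1 - nu^2 = 1 - 0.21^2 = 0.9559
Se = 118.9 * 1.1 * 0.9559 * 1.16 / 46623
Se = 0.003111 m
Convert to mm: Se = 0.003111 * 1000 = 3.111 mm


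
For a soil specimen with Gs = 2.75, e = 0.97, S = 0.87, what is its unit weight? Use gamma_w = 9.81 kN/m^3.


Result: 17.897 kN/m^3

Derivation:
Using gamma = gamma_w * (Gs + S*e) / (1 + e)
Numerator: Gs + S*e = 2.75 + 0.87*0.97 = 3.5939
Denominator: 1 + e = 1 + 0.97 = 1.97
gamma = 9.81 * 3.5939 / 1.97
gamma = 17.897 kN/m^3


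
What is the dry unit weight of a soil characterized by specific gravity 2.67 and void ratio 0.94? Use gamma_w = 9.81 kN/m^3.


Using gamma_d = Gs * gamma_w / (1 + e)
gamma_d = 2.67 * 9.81 / (1 + 0.94)
gamma_d = 2.67 * 9.81 / 1.94
gamma_d = 13.501 kN/m^3


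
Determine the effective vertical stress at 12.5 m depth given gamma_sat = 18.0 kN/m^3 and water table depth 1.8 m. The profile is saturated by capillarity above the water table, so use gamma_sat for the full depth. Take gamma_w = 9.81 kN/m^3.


Total stress = gamma_sat * depth
sigma = 18.0 * 12.5 = 225.0 kPa
Pore water pressure u = gamma_w * (depth - d_wt)
u = 9.81 * (12.5 - 1.8) = 104.967 kPa
Effective stress = sigma - u
sigma' = 225.0 - 104.967 = 120.03 kPa


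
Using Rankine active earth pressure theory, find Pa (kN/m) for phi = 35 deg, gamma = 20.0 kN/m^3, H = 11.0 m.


Compute active earth pressure coefficient:
Ka = tan^2(45 - phi/2) = tan^2(27.5) = 0.27099
Compute active force:
Pa = 0.5 * Ka * gamma * H^2
Pa = 0.5 * 0.27099 * 20.0 * 11.0^2
Pa = 327.9 kN/m


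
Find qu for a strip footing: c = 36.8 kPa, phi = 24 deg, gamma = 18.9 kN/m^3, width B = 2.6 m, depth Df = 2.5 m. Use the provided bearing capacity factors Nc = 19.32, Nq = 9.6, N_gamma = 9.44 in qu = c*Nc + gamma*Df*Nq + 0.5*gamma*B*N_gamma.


Result: 1396.52 kPa

Derivation:
Compute qu = c*Nc + gamma*Df*Nq + 0.5*gamma*B*N_gamma
Term 1: 36.8 * 19.32 = 710.976
Term 2: 18.9 * 2.5 * 9.6 = 453.6
Term 3: 0.5 * 18.9 * 2.6 * 9.44 = 231.9408
qu = 710.976 + 453.6 + 231.9408
qu = 1396.52 kPa


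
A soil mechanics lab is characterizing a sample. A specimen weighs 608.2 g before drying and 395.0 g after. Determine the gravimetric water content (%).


Using w = (m_wet - m_dry) / m_dry * 100
m_wet - m_dry = 608.2 - 395.0 = 213.2 g
w = 213.2 / 395.0 * 100
w = 53.97 %


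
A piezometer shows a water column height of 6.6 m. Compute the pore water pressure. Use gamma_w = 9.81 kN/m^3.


Result: 64.75 kPa

Derivation:
Using u = gamma_w * h_w
u = 9.81 * 6.6
u = 64.75 kPa


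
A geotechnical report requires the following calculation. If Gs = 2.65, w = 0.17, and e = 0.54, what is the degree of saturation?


Using S = Gs * w / e
S = 2.65 * 0.17 / 0.54
S = 0.8343


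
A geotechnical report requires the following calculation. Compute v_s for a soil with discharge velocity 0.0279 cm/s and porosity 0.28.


Result: 0.09964 cm/s

Derivation:
Using v_s = v_d / n
v_s = 0.0279 / 0.28
v_s = 0.09964 cm/s


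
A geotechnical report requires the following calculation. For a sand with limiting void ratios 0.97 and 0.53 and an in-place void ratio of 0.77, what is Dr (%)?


Using Dr = (e_max - e) / (e_max - e_min) * 100
e_max - e = 0.97 - 0.77 = 0.2
e_max - e_min = 0.97 - 0.53 = 0.44
Dr = 0.2 / 0.44 * 100
Dr = 45.45 %


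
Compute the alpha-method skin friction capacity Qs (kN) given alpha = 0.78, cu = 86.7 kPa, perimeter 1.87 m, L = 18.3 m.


Using Qs = alpha * cu * perimeter * L
Qs = 0.78 * 86.7 * 1.87 * 18.3
Qs = 2314.23 kN


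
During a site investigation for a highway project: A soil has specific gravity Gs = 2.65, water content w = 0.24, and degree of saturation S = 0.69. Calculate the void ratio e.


Result: 0.9217

Derivation:
Using the relation e = Gs * w / S
e = 2.65 * 0.24 / 0.69
e = 0.9217


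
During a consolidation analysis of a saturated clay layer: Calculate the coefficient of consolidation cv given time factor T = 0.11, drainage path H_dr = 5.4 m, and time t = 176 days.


Using cv = T * H_dr^2 / t
H_dr^2 = 5.4^2 = 29.16
cv = 0.11 * 29.16 / 176
cv = 0.01823 m^2/day


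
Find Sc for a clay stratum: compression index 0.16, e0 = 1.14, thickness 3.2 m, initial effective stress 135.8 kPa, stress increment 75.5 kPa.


Using Sc = Cc * H / (1 + e0) * log10((sigma0 + delta_sigma) / sigma0)
Stress ratio = (135.8 + 75.5) / 135.8 = 1.55596
log10(1.55596) = 0.192
Cc * H / (1 + e0) = 0.16 * 3.2 / (1 + 1.14) = 0.239252
Sc = 0.239252 * 0.192
Sc = 0.0459 m


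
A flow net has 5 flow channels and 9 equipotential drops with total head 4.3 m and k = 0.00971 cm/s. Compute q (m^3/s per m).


Convert k to m/s for unit consistency with H:
k = 0.00971 cm/s = 0.00971 / 100 m/s = 9.71e-05 m/s
Using q = k * H * Nf / Nd
Nf / Nd = 5 / 9 = 0.5556
q = 9.71e-05 * 4.3 * 0.5556
q = 0.000232 m^3/s per m


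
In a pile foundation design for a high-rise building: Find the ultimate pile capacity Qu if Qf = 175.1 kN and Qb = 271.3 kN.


Result: 446.4 kN

Derivation:
Using Qu = Qf + Qb
Qu = 175.1 + 271.3
Qu = 446.4 kN


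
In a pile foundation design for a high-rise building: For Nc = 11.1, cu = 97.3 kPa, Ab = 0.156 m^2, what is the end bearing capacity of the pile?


Using Qb = Nc * cu * Ab
Qb = 11.1 * 97.3 * 0.156
Qb = 168.48 kN


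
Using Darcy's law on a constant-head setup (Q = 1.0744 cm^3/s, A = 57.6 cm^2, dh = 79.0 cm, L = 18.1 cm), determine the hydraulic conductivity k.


Compute hydraulic gradient:
i = dh / L = 79.0 / 18.1 = 4.36464
Then apply Darcy's law:
k = Q / (A * i)
k = 1.0744 / (57.6 * 4.36464)
k = 1.0744 / 251.403
k = 0.004274 cm/s


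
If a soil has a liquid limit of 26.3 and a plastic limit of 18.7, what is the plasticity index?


Result: 7.6

Derivation:
Using PI = LL - PL
PI = 26.3 - 18.7
PI = 7.6


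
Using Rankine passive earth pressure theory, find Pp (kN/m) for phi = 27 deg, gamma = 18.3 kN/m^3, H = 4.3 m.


Compute passive earth pressure coefficient:
Kp = tan^2(45 + phi/2) = tan^2(58.5) = 2.66294
Compute passive force:
Pp = 0.5 * Kp * gamma * H^2
Pp = 0.5 * 2.66294 * 18.3 * 4.3^2
Pp = 450.53 kN/m


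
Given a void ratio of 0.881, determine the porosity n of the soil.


Using the relation n = e / (1 + e)
n = 0.881 / (1 + 0.881)
n = 0.881 / 1.881
n = 0.4684


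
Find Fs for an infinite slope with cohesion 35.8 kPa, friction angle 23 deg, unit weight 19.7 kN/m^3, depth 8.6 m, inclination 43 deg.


Result: 0.879

Derivation:
Using Fs = c / (gamma*H*sin(beta)*cos(beta)) + tan(phi)/tan(beta)
Cohesion contribution = 35.8 / (19.7*8.6*sin(43)*cos(43))
Cohesion contribution = 0.42365
Friction contribution = tan(23)/tan(43) = 0.455194
Fs = 0.42365 + 0.455194
Fs = 0.879


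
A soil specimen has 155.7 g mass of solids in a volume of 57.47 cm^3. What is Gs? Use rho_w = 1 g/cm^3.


Using Gs = m_s / (V_s * rho_w)
Since rho_w = 1 g/cm^3:
Gs = 155.7 / 57.47
Gs = 2.709


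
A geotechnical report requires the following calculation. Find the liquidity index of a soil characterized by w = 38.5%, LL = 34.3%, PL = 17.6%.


First compute the plasticity index:
PI = LL - PL = 34.3 - 17.6 = 16.7
Then compute the liquidity index:
LI = (w - PL) / PI
LI = (38.5 - 17.6) / 16.7
LI = 1.251


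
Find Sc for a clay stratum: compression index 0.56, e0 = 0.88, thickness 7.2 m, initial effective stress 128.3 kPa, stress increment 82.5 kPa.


Result: 0.4625 m

Derivation:
Using Sc = Cc * H / (1 + e0) * log10((sigma0 + delta_sigma) / sigma0)
Stress ratio = (128.3 + 82.5) / 128.3 = 1.64302
log10(1.64302) = 0.215644
Cc * H / (1 + e0) = 0.56 * 7.2 / (1 + 0.88) = 2.14468
Sc = 2.14468 * 0.215644
Sc = 0.4625 m


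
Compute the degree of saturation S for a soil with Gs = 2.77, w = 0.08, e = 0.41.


Result: 0.5405

Derivation:
Using S = Gs * w / e
S = 2.77 * 0.08 / 0.41
S = 0.5405


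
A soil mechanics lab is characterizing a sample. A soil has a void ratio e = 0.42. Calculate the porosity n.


Using the relation n = e / (1 + e)
n = 0.42 / (1 + 0.42)
n = 0.42 / 1.42
n = 0.2958


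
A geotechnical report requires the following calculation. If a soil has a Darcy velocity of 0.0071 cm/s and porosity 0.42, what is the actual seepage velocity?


Result: 0.0169 cm/s

Derivation:
Using v_s = v_d / n
v_s = 0.0071 / 0.42
v_s = 0.0169 cm/s


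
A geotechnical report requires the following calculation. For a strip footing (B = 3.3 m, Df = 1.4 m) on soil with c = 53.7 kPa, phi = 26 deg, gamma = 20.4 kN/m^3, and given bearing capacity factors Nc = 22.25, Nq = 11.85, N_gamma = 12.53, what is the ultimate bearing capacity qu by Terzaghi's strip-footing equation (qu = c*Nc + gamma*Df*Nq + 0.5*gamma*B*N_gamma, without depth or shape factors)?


Compute qu = c*Nc + gamma*Df*Nq + 0.5*gamma*B*N_gamma
Term 1: 53.7 * 22.25 = 1194.825
Term 2: 20.4 * 1.4 * 11.85 = 338.436
Term 3: 0.5 * 20.4 * 3.3 * 12.53 = 421.7598
qu = 1194.825 + 338.436 + 421.7598
qu = 1955.02 kPa


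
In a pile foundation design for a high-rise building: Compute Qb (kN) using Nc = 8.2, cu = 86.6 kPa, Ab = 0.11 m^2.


Result: 78.11 kN

Derivation:
Using Qb = Nc * cu * Ab
Qb = 8.2 * 86.6 * 0.11
Qb = 78.11 kN


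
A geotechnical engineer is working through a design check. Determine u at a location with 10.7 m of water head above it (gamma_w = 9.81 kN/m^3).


Using u = gamma_w * h_w
u = 9.81 * 10.7
u = 104.97 kPa


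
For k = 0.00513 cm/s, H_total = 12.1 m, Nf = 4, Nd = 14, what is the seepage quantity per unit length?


Result: 0.0001774 m^3/s per m

Derivation:
Convert k to m/s for unit consistency with H:
k = 0.00513 cm/s = 0.00513 / 100 m/s = 5.13e-05 m/s
Using q = k * H * Nf / Nd
Nf / Nd = 4 / 14 = 0.2857
q = 5.13e-05 * 12.1 * 0.2857
q = 0.0001774 m^3/s per m


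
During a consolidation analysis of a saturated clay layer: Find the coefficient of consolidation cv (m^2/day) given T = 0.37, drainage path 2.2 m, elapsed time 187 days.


Using cv = T * H_dr^2 / t
H_dr^2 = 2.2^2 = 4.84
cv = 0.37 * 4.84 / 187
cv = 0.00958 m^2/day


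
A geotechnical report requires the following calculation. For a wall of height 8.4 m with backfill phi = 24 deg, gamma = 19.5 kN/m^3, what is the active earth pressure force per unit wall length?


Result: 290.13 kN/m

Derivation:
Compute active earth pressure coefficient:
Ka = tan^2(45 - phi/2) = tan^2(33.0) = 0.42173
Compute active force:
Pa = 0.5 * Ka * gamma * H^2
Pa = 0.5 * 0.42173 * 19.5 * 8.4^2
Pa = 290.13 kN/m


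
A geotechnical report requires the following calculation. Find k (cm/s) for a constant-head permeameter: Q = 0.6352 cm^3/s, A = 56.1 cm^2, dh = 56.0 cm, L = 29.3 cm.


Compute hydraulic gradient:
i = dh / L = 56.0 / 29.3 = 1.91126
Then apply Darcy's law:
k = Q / (A * i)
k = 0.6352 / (56.1 * 1.91126)
k = 0.6352 / 107.222
k = 0.005924 cm/s


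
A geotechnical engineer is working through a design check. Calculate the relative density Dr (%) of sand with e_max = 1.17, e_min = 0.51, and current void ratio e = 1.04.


Using Dr = (e_max - e) / (e_max - e_min) * 100
e_max - e = 1.17 - 1.04 = 0.13
e_max - e_min = 1.17 - 0.51 = 0.66
Dr = 0.13 / 0.66 * 100
Dr = 19.7 %


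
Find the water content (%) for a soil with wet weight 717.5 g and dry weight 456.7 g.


Using w = (m_wet - m_dry) / m_dry * 100
m_wet - m_dry = 717.5 - 456.7 = 260.8 g
w = 260.8 / 456.7 * 100
w = 57.11 %


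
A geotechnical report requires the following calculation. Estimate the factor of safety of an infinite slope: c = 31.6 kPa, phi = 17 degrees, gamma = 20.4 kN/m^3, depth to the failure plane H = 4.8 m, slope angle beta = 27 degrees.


Using Fs = c / (gamma*H*sin(beta)*cos(beta)) + tan(phi)/tan(beta)
Cohesion contribution = 31.6 / (20.4*4.8*sin(27)*cos(27))
Cohesion contribution = 0.797789
Friction contribution = tan(17)/tan(27) = 0.60003
Fs = 0.797789 + 0.60003
Fs = 1.398


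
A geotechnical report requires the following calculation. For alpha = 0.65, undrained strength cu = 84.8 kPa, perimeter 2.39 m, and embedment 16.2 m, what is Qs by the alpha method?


Using Qs = alpha * cu * perimeter * L
Qs = 0.65 * 84.8 * 2.39 * 16.2
Qs = 2134.14 kN


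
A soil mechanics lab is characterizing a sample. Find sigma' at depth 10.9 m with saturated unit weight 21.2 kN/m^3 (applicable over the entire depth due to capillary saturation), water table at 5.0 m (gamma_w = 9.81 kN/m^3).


Result: 173.2 kPa

Derivation:
Total stress = gamma_sat * depth
sigma = 21.2 * 10.9 = 231.08 kPa
Pore water pressure u = gamma_w * (depth - d_wt)
u = 9.81 * (10.9 - 5.0) = 57.879 kPa
Effective stress = sigma - u
sigma' = 231.08 - 57.879 = 173.2 kPa


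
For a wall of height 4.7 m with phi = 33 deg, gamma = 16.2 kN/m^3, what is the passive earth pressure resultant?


Compute passive earth pressure coefficient:
Kp = tan^2(45 + phi/2) = tan^2(61.5) = 3.39212
Compute passive force:
Pp = 0.5 * Kp * gamma * H^2
Pp = 0.5 * 3.39212 * 16.2 * 4.7^2
Pp = 606.95 kN/m


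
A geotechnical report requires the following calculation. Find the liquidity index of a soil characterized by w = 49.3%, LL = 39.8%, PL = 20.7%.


Result: 1.497

Derivation:
First compute the plasticity index:
PI = LL - PL = 39.8 - 20.7 = 19.1
Then compute the liquidity index:
LI = (w - PL) / PI
LI = (49.3 - 20.7) / 19.1
LI = 1.497


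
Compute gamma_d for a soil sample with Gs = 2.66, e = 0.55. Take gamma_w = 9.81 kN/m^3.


Using gamma_d = Gs * gamma_w / (1 + e)
gamma_d = 2.66 * 9.81 / (1 + 0.55)
gamma_d = 2.66 * 9.81 / 1.55
gamma_d = 16.835 kN/m^3


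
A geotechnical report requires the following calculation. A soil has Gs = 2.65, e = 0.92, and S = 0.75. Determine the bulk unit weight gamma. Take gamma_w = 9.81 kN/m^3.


Using gamma = gamma_w * (Gs + S*e) / (1 + e)
Numerator: Gs + S*e = 2.65 + 0.75*0.92 = 3.34
Denominator: 1 + e = 1 + 0.92 = 1.92
gamma = 9.81 * 3.34 / 1.92
gamma = 17.065 kN/m^3


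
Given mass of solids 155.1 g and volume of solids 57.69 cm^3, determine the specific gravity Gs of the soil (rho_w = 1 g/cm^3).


Using Gs = m_s / (V_s * rho_w)
Since rho_w = 1 g/cm^3:
Gs = 155.1 / 57.69
Gs = 2.689


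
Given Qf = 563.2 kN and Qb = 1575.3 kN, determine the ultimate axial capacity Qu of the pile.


Using Qu = Qf + Qb
Qu = 563.2 + 1575.3
Qu = 2138.5 kN


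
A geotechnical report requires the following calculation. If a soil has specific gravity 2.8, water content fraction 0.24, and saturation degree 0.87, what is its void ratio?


Result: 0.7724

Derivation:
Using the relation e = Gs * w / S
e = 2.8 * 0.24 / 0.87
e = 0.7724


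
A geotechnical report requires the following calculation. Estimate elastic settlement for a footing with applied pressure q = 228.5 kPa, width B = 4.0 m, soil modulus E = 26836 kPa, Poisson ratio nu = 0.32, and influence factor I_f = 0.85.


Result: 25.985 mm

Derivation:
Using Se = q * B * (1 - nu^2) * I_f / E
1 - nu^2 = 1 - 0.32^2 = 0.8976
Se = 228.5 * 4.0 * 0.8976 * 0.85 / 26836
Se = 0.025985 m
Convert to mm: Se = 0.025985 * 1000 = 25.985 mm


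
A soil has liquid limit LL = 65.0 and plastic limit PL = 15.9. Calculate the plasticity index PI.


Using PI = LL - PL
PI = 65.0 - 15.9
PI = 49.1


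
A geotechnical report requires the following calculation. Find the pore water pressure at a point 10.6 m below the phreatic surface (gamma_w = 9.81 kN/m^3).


Result: 103.99 kPa

Derivation:
Using u = gamma_w * h_w
u = 9.81 * 10.6
u = 103.99 kPa


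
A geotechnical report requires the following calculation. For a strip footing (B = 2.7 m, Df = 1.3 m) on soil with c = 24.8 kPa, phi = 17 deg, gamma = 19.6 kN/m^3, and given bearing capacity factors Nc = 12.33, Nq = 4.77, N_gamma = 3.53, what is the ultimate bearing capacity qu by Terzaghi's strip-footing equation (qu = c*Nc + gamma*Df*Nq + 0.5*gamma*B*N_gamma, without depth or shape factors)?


Compute qu = c*Nc + gamma*Df*Nq + 0.5*gamma*B*N_gamma
Term 1: 24.8 * 12.33 = 305.784
Term 2: 19.6 * 1.3 * 4.77 = 121.5396
Term 3: 0.5 * 19.6 * 2.7 * 3.53 = 93.4038
qu = 305.784 + 121.5396 + 93.4038
qu = 520.73 kPa


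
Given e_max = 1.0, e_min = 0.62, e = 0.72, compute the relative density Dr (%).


Result: 73.68 %

Derivation:
Using Dr = (e_max - e) / (e_max - e_min) * 100
e_max - e = 1.0 - 0.72 = 0.28
e_max - e_min = 1.0 - 0.62 = 0.38
Dr = 0.28 / 0.38 * 100
Dr = 73.68 %


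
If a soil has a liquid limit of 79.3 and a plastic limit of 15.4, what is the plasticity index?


Using PI = LL - PL
PI = 79.3 - 15.4
PI = 63.9


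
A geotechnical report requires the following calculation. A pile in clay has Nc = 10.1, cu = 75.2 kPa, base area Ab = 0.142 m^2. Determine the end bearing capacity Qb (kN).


Result: 107.85 kN

Derivation:
Using Qb = Nc * cu * Ab
Qb = 10.1 * 75.2 * 0.142
Qb = 107.85 kN


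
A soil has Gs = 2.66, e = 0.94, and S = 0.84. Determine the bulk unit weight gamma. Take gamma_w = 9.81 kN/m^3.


Using gamma = gamma_w * (Gs + S*e) / (1 + e)
Numerator: Gs + S*e = 2.66 + 0.84*0.94 = 3.4496
Denominator: 1 + e = 1 + 0.94 = 1.94
gamma = 9.81 * 3.4496 / 1.94
gamma = 17.444 kN/m^3


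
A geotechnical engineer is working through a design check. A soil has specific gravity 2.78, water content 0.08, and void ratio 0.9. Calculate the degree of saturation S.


Using S = Gs * w / e
S = 2.78 * 0.08 / 0.9
S = 0.2471


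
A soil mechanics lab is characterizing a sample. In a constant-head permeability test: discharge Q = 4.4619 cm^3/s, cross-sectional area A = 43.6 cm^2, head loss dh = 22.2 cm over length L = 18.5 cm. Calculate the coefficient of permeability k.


Result: 0.085281 cm/s

Derivation:
Compute hydraulic gradient:
i = dh / L = 22.2 / 18.5 = 1.2
Then apply Darcy's law:
k = Q / (A * i)
k = 4.4619 / (43.6 * 1.2)
k = 4.4619 / 52.32
k = 0.085281 cm/s


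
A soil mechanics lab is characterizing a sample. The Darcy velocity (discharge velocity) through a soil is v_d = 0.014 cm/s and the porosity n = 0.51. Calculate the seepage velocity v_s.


Using v_s = v_d / n
v_s = 0.014 / 0.51
v_s = 0.02745 cm/s


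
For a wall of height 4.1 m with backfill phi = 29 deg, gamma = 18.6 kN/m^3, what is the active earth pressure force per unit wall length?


Compute active earth pressure coefficient:
Ka = tan^2(45 - phi/2) = tan^2(30.5) = 0.346974
Compute active force:
Pa = 0.5 * Ka * gamma * H^2
Pa = 0.5 * 0.346974 * 18.6 * 4.1^2
Pa = 54.24 kN/m


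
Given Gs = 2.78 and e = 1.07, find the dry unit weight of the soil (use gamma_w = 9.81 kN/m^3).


Using gamma_d = Gs * gamma_w / (1 + e)
gamma_d = 2.78 * 9.81 / (1 + 1.07)
gamma_d = 2.78 * 9.81 / 2.07
gamma_d = 13.175 kN/m^3


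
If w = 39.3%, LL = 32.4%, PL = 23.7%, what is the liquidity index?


First compute the plasticity index:
PI = LL - PL = 32.4 - 23.7 = 8.7
Then compute the liquidity index:
LI = (w - PL) / PI
LI = (39.3 - 23.7) / 8.7
LI = 1.793


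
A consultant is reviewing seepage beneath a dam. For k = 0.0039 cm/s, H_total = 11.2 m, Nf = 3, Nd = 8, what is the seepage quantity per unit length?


Convert k to m/s for unit consistency with H:
k = 0.0039 cm/s = 0.0039 / 100 m/s = 3.9e-05 m/s
Using q = k * H * Nf / Nd
Nf / Nd = 3 / 8 = 0.375
q = 3.9e-05 * 11.2 * 0.375
q = 0.0001638 m^3/s per m


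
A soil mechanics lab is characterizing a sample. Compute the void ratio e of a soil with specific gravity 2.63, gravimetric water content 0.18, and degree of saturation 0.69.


Result: 0.6861

Derivation:
Using the relation e = Gs * w / S
e = 2.63 * 0.18 / 0.69
e = 0.6861


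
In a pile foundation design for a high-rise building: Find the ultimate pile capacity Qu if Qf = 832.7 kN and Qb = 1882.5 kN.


Result: 2715.2 kN

Derivation:
Using Qu = Qf + Qb
Qu = 832.7 + 1882.5
Qu = 2715.2 kN


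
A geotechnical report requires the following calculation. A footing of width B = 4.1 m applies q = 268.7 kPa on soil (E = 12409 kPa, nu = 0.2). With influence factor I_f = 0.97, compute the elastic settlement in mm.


Using Se = q * B * (1 - nu^2) * I_f / E
1 - nu^2 = 1 - 0.2^2 = 0.96
Se = 268.7 * 4.1 * 0.96 * 0.97 / 12409
Se = 0.082672 m
Convert to mm: Se = 0.082672 * 1000 = 82.672 mm


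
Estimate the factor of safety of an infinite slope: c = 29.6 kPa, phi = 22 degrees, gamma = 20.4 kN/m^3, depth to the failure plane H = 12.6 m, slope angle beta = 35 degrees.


Result: 0.822

Derivation:
Using Fs = c / (gamma*H*sin(beta)*cos(beta)) + tan(phi)/tan(beta)
Cohesion contribution = 29.6 / (20.4*12.6*sin(35)*cos(35))
Cohesion contribution = 0.245095
Friction contribution = tan(22)/tan(35) = 0.577009
Fs = 0.245095 + 0.577009
Fs = 0.822


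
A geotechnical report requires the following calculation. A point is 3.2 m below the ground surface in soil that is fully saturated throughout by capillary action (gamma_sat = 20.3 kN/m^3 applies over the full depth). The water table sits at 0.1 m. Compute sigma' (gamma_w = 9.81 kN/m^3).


Total stress = gamma_sat * depth
sigma = 20.3 * 3.2 = 64.96 kPa
Pore water pressure u = gamma_w * (depth - d_wt)
u = 9.81 * (3.2 - 0.1) = 30.411 kPa
Effective stress = sigma - u
sigma' = 64.96 - 30.411 = 34.55 kPa


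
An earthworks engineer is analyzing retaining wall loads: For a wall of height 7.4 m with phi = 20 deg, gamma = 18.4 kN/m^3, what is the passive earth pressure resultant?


Compute passive earth pressure coefficient:
Kp = tan^2(45 + phi/2) = tan^2(55.0) = 2.039607
Compute passive force:
Pp = 0.5 * Kp * gamma * H^2
Pp = 0.5 * 2.039607 * 18.4 * 7.4^2
Pp = 1027.54 kN/m


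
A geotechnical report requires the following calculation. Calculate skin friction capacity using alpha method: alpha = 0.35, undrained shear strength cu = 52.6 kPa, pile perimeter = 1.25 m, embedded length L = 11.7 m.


Result: 269.25 kN

Derivation:
Using Qs = alpha * cu * perimeter * L
Qs = 0.35 * 52.6 * 1.25 * 11.7
Qs = 269.25 kN


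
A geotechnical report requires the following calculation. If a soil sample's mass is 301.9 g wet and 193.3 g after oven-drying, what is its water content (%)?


Using w = (m_wet - m_dry) / m_dry * 100
m_wet - m_dry = 301.9 - 193.3 = 108.6 g
w = 108.6 / 193.3 * 100
w = 56.18 %


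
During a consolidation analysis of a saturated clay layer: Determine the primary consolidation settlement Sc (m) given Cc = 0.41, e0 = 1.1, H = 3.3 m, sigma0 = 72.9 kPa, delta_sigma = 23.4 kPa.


Using Sc = Cc * H / (1 + e0) * log10((sigma0 + delta_sigma) / sigma0)
Stress ratio = (72.9 + 23.4) / 72.9 = 1.32099
log10(1.32099) = 0.120899
Cc * H / (1 + e0) = 0.41 * 3.3 / (1 + 1.1) = 0.644286
Sc = 0.644286 * 0.120899
Sc = 0.0779 m


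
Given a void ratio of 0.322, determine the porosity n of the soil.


Result: 0.2436

Derivation:
Using the relation n = e / (1 + e)
n = 0.322 / (1 + 0.322)
n = 0.322 / 1.322
n = 0.2436


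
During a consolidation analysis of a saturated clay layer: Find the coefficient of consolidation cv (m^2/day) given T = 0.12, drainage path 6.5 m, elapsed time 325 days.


Result: 0.0156 m^2/day

Derivation:
Using cv = T * H_dr^2 / t
H_dr^2 = 6.5^2 = 42.25
cv = 0.12 * 42.25 / 325
cv = 0.0156 m^2/day


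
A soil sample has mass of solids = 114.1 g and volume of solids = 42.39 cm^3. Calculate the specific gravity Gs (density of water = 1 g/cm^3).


Result: 2.692

Derivation:
Using Gs = m_s / (V_s * rho_w)
Since rho_w = 1 g/cm^3:
Gs = 114.1 / 42.39
Gs = 2.692


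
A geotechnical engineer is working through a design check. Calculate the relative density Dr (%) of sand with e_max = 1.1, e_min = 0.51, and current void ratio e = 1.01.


Using Dr = (e_max - e) / (e_max - e_min) * 100
e_max - e = 1.1 - 1.01 = 0.09
e_max - e_min = 1.1 - 0.51 = 0.59
Dr = 0.09 / 0.59 * 100
Dr = 15.25 %


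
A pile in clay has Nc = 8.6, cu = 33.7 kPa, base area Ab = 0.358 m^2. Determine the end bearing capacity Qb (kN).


Using Qb = Nc * cu * Ab
Qb = 8.6 * 33.7 * 0.358
Qb = 103.76 kN


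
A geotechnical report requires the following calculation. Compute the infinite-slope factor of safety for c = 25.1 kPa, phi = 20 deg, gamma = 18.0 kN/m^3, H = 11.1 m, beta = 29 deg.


Result: 0.953

Derivation:
Using Fs = c / (gamma*H*sin(beta)*cos(beta)) + tan(phi)/tan(beta)
Cohesion contribution = 25.1 / (18.0*11.1*sin(29)*cos(29))
Cohesion contribution = 0.29627
Friction contribution = tan(20)/tan(29) = 0.65662
Fs = 0.29627 + 0.65662
Fs = 0.953


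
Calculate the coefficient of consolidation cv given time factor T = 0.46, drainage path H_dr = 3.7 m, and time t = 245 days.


Using cv = T * H_dr^2 / t
H_dr^2 = 3.7^2 = 13.69
cv = 0.46 * 13.69 / 245
cv = 0.0257 m^2/day


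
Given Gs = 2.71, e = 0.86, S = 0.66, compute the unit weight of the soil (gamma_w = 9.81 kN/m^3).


Result: 17.287 kN/m^3

Derivation:
Using gamma = gamma_w * (Gs + S*e) / (1 + e)
Numerator: Gs + S*e = 2.71 + 0.66*0.86 = 3.2776
Denominator: 1 + e = 1 + 0.86 = 1.86
gamma = 9.81 * 3.2776 / 1.86
gamma = 17.287 kN/m^3


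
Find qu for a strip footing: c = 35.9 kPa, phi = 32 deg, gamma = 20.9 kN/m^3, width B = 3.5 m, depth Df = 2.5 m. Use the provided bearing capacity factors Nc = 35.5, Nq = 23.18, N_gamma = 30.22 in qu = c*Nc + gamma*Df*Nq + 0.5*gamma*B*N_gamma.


Result: 3590.9 kPa

Derivation:
Compute qu = c*Nc + gamma*Df*Nq + 0.5*gamma*B*N_gamma
Term 1: 35.9 * 35.5 = 1274.45
Term 2: 20.9 * 2.5 * 23.18 = 1211.155
Term 3: 0.5 * 20.9 * 3.5 * 30.22 = 1105.2965
qu = 1274.45 + 1211.155 + 1105.2965
qu = 3590.9 kPa


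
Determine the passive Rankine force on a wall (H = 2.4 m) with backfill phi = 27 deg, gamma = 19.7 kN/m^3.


Result: 151.08 kN/m

Derivation:
Compute passive earth pressure coefficient:
Kp = tan^2(45 + phi/2) = tan^2(58.5) = 2.66294
Compute passive force:
Pp = 0.5 * Kp * gamma * H^2
Pp = 0.5 * 2.66294 * 19.7 * 2.4^2
Pp = 151.08 kN/m


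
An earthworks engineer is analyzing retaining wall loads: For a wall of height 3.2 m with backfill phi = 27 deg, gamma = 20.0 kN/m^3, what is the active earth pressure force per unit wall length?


Result: 38.45 kN/m

Derivation:
Compute active earth pressure coefficient:
Ka = tan^2(45 - phi/2) = tan^2(31.5) = 0.375525
Compute active force:
Pa = 0.5 * Ka * gamma * H^2
Pa = 0.5 * 0.375525 * 20.0 * 3.2^2
Pa = 38.45 kN/m


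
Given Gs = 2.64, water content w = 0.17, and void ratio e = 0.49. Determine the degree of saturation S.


Using S = Gs * w / e
S = 2.64 * 0.17 / 0.49
S = 0.9159


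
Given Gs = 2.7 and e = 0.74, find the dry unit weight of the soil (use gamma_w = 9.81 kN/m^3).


Using gamma_d = Gs * gamma_w / (1 + e)
gamma_d = 2.7 * 9.81 / (1 + 0.74)
gamma_d = 2.7 * 9.81 / 1.74
gamma_d = 15.222 kN/m^3


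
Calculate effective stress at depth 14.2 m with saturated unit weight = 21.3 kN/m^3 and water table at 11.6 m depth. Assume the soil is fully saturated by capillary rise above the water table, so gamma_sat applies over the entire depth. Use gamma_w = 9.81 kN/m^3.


Total stress = gamma_sat * depth
sigma = 21.3 * 14.2 = 302.46 kPa
Pore water pressure u = gamma_w * (depth - d_wt)
u = 9.81 * (14.2 - 11.6) = 25.506 kPa
Effective stress = sigma - u
sigma' = 302.46 - 25.506 = 276.95 kPa


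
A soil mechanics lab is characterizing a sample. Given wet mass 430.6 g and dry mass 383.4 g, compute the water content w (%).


Using w = (m_wet - m_dry) / m_dry * 100
m_wet - m_dry = 430.6 - 383.4 = 47.2 g
w = 47.2 / 383.4 * 100
w = 12.31 %


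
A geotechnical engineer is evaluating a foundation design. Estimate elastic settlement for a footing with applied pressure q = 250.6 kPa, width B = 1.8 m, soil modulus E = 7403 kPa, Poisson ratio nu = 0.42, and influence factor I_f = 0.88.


Result: 44.162 mm

Derivation:
Using Se = q * B * (1 - nu^2) * I_f / E
1 - nu^2 = 1 - 0.42^2 = 0.8236
Se = 250.6 * 1.8 * 0.8236 * 0.88 / 7403
Se = 0.044162 m
Convert to mm: Se = 0.044162 * 1000 = 44.162 mm


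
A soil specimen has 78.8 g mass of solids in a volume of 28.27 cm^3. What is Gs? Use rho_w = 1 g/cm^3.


Result: 2.787

Derivation:
Using Gs = m_s / (V_s * rho_w)
Since rho_w = 1 g/cm^3:
Gs = 78.8 / 28.27
Gs = 2.787


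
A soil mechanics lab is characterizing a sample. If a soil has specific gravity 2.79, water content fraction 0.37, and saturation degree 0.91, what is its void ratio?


Result: 1.1344

Derivation:
Using the relation e = Gs * w / S
e = 2.79 * 0.37 / 0.91
e = 1.1344


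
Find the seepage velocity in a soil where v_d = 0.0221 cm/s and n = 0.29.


Result: 0.07621 cm/s

Derivation:
Using v_s = v_d / n
v_s = 0.0221 / 0.29
v_s = 0.07621 cm/s


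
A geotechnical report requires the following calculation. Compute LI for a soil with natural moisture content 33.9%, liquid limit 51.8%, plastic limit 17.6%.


First compute the plasticity index:
PI = LL - PL = 51.8 - 17.6 = 34.2
Then compute the liquidity index:
LI = (w - PL) / PI
LI = (33.9 - 17.6) / 34.2
LI = 0.477


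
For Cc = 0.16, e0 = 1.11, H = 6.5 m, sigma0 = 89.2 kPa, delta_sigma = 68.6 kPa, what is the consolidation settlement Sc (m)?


Using Sc = Cc * H / (1 + e0) * log10((sigma0 + delta_sigma) / sigma0)
Stress ratio = (89.2 + 68.6) / 89.2 = 1.76906
log10(1.76906) = 0.247742
Cc * H / (1 + e0) = 0.16 * 6.5 / (1 + 1.11) = 0.492891
Sc = 0.492891 * 0.247742
Sc = 0.1221 m


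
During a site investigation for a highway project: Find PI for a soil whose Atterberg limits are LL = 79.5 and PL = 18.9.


Result: 60.6

Derivation:
Using PI = LL - PL
PI = 79.5 - 18.9
PI = 60.6


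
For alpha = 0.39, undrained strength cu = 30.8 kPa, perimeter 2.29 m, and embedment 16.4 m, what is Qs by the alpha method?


Using Qs = alpha * cu * perimeter * L
Qs = 0.39 * 30.8 * 2.29 * 16.4
Qs = 451.12 kN


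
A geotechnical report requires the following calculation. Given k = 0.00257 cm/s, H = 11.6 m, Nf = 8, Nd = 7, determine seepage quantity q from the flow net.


Convert k to m/s for unit consistency with H:
k = 0.00257 cm/s = 0.00257 / 100 m/s = 2.57e-05 m/s
Using q = k * H * Nf / Nd
Nf / Nd = 8 / 7 = 1.1429
q = 2.57e-05 * 11.6 * 1.1429
q = 0.0003407 m^3/s per m


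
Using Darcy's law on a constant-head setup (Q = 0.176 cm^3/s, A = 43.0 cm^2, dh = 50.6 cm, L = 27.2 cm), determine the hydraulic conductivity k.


Result: 0.0022 cm/s

Derivation:
Compute hydraulic gradient:
i = dh / L = 50.6 / 27.2 = 1.86029
Then apply Darcy's law:
k = Q / (A * i)
k = 0.176 / (43.0 * 1.86029)
k = 0.176 / 79.9926
k = 0.0022 cm/s


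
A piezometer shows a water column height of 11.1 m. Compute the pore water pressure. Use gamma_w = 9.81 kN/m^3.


Result: 108.89 kPa

Derivation:
Using u = gamma_w * h_w
u = 9.81 * 11.1
u = 108.89 kPa


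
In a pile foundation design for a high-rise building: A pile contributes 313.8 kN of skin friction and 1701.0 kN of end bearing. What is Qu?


Result: 2014.8 kN

Derivation:
Using Qu = Qf + Qb
Qu = 313.8 + 1701.0
Qu = 2014.8 kN


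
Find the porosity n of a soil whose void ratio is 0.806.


Result: 0.4463

Derivation:
Using the relation n = e / (1 + e)
n = 0.806 / (1 + 0.806)
n = 0.806 / 1.806
n = 0.4463


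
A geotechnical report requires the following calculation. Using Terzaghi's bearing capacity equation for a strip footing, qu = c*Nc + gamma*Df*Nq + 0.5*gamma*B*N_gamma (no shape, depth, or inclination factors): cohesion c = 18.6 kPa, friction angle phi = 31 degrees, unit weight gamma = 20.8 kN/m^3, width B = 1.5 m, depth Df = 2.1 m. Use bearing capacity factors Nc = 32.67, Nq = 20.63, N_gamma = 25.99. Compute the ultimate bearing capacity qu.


Compute qu = c*Nc + gamma*Df*Nq + 0.5*gamma*B*N_gamma
Term 1: 18.6 * 32.67 = 607.662
Term 2: 20.8 * 2.1 * 20.63 = 901.1184
Term 3: 0.5 * 20.8 * 1.5 * 25.99 = 405.444
qu = 607.662 + 901.1184 + 405.444
qu = 1914.22 kPa


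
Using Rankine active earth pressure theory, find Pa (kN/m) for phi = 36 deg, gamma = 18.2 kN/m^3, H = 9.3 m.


Compute active earth pressure coefficient:
Ka = tan^2(45 - phi/2) = tan^2(27.0) = 0.259616
Compute active force:
Pa = 0.5 * Ka * gamma * H^2
Pa = 0.5 * 0.259616 * 18.2 * 9.3^2
Pa = 204.33 kN/m


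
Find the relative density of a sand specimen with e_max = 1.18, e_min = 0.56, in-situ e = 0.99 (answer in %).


Result: 30.65 %

Derivation:
Using Dr = (e_max - e) / (e_max - e_min) * 100
e_max - e = 1.18 - 0.99 = 0.19
e_max - e_min = 1.18 - 0.56 = 0.62
Dr = 0.19 / 0.62 * 100
Dr = 30.65 %


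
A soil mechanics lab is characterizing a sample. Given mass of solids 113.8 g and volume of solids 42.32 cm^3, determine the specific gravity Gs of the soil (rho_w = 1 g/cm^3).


Result: 2.689

Derivation:
Using Gs = m_s / (V_s * rho_w)
Since rho_w = 1 g/cm^3:
Gs = 113.8 / 42.32
Gs = 2.689


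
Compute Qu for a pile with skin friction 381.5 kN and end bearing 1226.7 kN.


Using Qu = Qf + Qb
Qu = 381.5 + 1226.7
Qu = 1608.2 kN


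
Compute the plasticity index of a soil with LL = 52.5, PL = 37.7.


Using PI = LL - PL
PI = 52.5 - 37.7
PI = 14.8


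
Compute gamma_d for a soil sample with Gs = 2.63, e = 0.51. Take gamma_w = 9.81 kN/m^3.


Using gamma_d = Gs * gamma_w / (1 + e)
gamma_d = 2.63 * 9.81 / (1 + 0.51)
gamma_d = 2.63 * 9.81 / 1.51
gamma_d = 17.086 kN/m^3


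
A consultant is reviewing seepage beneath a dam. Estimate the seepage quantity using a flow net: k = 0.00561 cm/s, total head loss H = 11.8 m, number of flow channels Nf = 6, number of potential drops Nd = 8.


Convert k to m/s for unit consistency with H:
k = 0.00561 cm/s = 0.00561 / 100 m/s = 5.61e-05 m/s
Using q = k * H * Nf / Nd
Nf / Nd = 6 / 8 = 0.75
q = 5.61e-05 * 11.8 * 0.75
q = 0.0004965 m^3/s per m


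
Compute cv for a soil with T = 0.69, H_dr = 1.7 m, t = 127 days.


Using cv = T * H_dr^2 / t
H_dr^2 = 1.7^2 = 2.89
cv = 0.69 * 2.89 / 127
cv = 0.0157 m^2/day


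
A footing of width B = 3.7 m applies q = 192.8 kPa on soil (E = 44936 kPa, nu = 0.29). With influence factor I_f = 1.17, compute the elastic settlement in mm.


Using Se = q * B * (1 - nu^2) * I_f / E
1 - nu^2 = 1 - 0.29^2 = 0.9159
Se = 192.8 * 3.7 * 0.9159 * 1.17 / 44936
Se = 0.017012 m
Convert to mm: Se = 0.017012 * 1000 = 17.012 mm


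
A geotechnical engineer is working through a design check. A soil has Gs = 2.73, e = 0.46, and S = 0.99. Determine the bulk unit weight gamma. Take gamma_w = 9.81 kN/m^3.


Using gamma = gamma_w * (Gs + S*e) / (1 + e)
Numerator: Gs + S*e = 2.73 + 0.99*0.46 = 3.1854
Denominator: 1 + e = 1 + 0.46 = 1.46
gamma = 9.81 * 3.1854 / 1.46
gamma = 21.403 kN/m^3


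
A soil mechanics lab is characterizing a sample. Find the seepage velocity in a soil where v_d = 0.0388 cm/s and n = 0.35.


Result: 0.11086 cm/s

Derivation:
Using v_s = v_d / n
v_s = 0.0388 / 0.35
v_s = 0.11086 cm/s


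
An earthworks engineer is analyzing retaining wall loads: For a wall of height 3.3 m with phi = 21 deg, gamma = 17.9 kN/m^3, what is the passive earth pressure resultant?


Result: 206.34 kN/m

Derivation:
Compute passive earth pressure coefficient:
Kp = tan^2(45 + phi/2) = tan^2(55.5) = 2.117051
Compute passive force:
Pp = 0.5 * Kp * gamma * H^2
Pp = 0.5 * 2.117051 * 17.9 * 3.3^2
Pp = 206.34 kN/m
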